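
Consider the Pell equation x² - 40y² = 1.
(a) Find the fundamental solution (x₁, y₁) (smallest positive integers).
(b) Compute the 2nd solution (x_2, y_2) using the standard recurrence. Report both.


Step 1: Find the fundamental solution (x₁, y₁) of x² - 40y² = 1.
  Expand √40 as a continued fraction. a₀ = ⌊√40⌋ = 6; iterate m_{k+1} = d_k·a_k − m_k, d_{k+1} = (40 − m_{k+1}²)/d_k, a_{k+1} = ⌊(a₀ + m_{k+1})/d_{k+1}⌋ (starting m₀ = 0, d₀ = 1), with convergents p_k = a_k·p_{k-1} + p_{k-2}, q_k = a_k·q_{k-1} + q_{k-2} (p₋₁ = 1, q₋₁ = 0):
  k = 0: a₀ = 6; p₀/q₀ = 6/1; p₀² − 40·q₀² = 36 − 40 = -4.
  k = 1: m = 6, d = 4, a = ⌊(6 + 6)/4⌋ = 3; p/q = (3·6 + 1)/(3·1 + 0) = 19/3; p² − 40·q² = 361 − 360 = 1.
  The first convergent with p² − 40·q² = 1 gives the fundamental solution (x₁, y₁) = (19, 3).
Step 2: Apply the recurrence (x_{n+1}, y_{n+1}) = (x₁x_n + 40y₁y_n, x₁y_n + y₁x_n) repeatedly.
  From (x_1, y_1) = (19, 3): x_2 = 19·19 + 40·3·3 = 721; y_2 = 19·3 + 3·19 = 114.
Step 3: Verify x_2² - 40·y_2² = 519841 - 519840 = 1 (should be 1). ✓

(x_1, y_1) = (19, 3); (x_2, y_2) = (721, 114).


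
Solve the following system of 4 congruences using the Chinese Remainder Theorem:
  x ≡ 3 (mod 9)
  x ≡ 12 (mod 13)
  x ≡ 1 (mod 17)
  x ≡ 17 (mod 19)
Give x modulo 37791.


Product of moduli M = 9 · 13 · 17 · 19 = 37791.
Merge one congruence at a time:
  Start: x ≡ 3 (mod 9).
  Combine with x ≡ 12 (mod 13); new modulus lcm = 117.
    Write x = 3 + 9·t and substitute into x ≡ 12 (mod 13): 9·t ≡ 12 − 3 = 9 (mod 13).
    The inverse of 9 mod 13 is 3 (since 9·3 = 27 = 2·13 + 1), so t ≡ 3·9 = 27 ≡ 1 (mod 13).
    Then x = 3 + 9·1 = 12, valid modulo lcm(9, 13) = 117: x ≡ 12 (mod 117).
  Combine with x ≡ 1 (mod 17); new modulus lcm = 1989.
    Write x = 12 + 117·t and substitute into x ≡ 1 (mod 17): 117·t ≡ 1 − 12 = -11 (mod 17).
    Reduce coefficients mod 17: 15·t ≡ 6 (mod 17).
    The inverse of 15 mod 17 is 8 (since 15·8 = 120 = 7·17 + 1), so t ≡ 8·6 = 48 ≡ 14 (mod 17).
    Then x = 12 + 117·14 = 1650, valid modulo lcm(117, 17) = 1989: x ≡ 1650 (mod 1989).
  Combine with x ≡ 17 (mod 19); new modulus lcm = 37791.
    Write x = 1650 + 1989·t and substitute into x ≡ 17 (mod 19): 1989·t ≡ 17 − 1650 = -1633 (mod 19).
    Reduce coefficients mod 19: 13·t ≡ 1 (mod 19).
    The inverse of 13 mod 19 is 3 (since 13·3 = 39 = 2·19 + 1), so t ≡ 3·1 = 3 ≡ 3 (mod 19).
    Then x = 1650 + 1989·3 = 7617, valid modulo lcm(1989, 19) = 37791: x ≡ 7617 (mod 37791).
Verify against each original: 7617 mod 9 = 3, 7617 mod 13 = 12, 7617 mod 17 = 1, 7617 mod 19 = 17.

x ≡ 7617 (mod 37791).


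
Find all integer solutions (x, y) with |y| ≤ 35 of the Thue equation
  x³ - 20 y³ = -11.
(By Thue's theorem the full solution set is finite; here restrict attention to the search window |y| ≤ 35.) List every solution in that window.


The equation is x³ - 20y³ = -11. For fixed y, x³ = 20·y³ − 11, so a solution requires the RHS to be a perfect cube.
Strategy: iterate y from -35 to 35, compute RHS = 20·y³ − 11, and check whether it is a (positive or negative) perfect cube.
Check small values of y:
  y = 0: RHS = -11 is not a perfect cube.
  y = 1: RHS = 9 is not a perfect cube.
  y = -1: RHS = -31 is not a perfect cube.
  y = 2: RHS = 149 is not a perfect cube.
  y = -2: RHS = -171 is not a perfect cube.
  y = 3: RHS = 529 is not a perfect cube.
  y = -3: RHS = -551 is not a perfect cube.
Continuing the search up to |y| = 35 finds no solutions either.
No (x, y) in the scanned range satisfies the equation.

No integer solutions with |y| ≤ 35.


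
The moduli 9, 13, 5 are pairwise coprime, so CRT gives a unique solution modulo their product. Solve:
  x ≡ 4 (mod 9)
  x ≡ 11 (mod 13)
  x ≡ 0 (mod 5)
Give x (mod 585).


Moduli 9, 13, 5 are pairwise coprime; by CRT there is a unique solution modulo M = 9 · 13 · 5 = 585.
Solve pairwise, accumulating the modulus:
  Start with x ≡ 4 (mod 9).
  Combine with x ≡ 11 (mod 13): since gcd(9, 13) = 1, we get a unique residue mod 117.
    Write x = 4 + 9·t and substitute into x ≡ 11 (mod 13): 9·t ≡ 11 − 4 = 7 (mod 13).
    The inverse of 9 mod 13 is 3 (since 9·3 = 27 = 2·13 + 1), so t ≡ 3·7 = 21 ≡ 8 (mod 13).
    Then x = 4 + 9·8 = 76, valid modulo lcm(9, 13) = 117: x ≡ 76 (mod 117).
  Combine with x ≡ 0 (mod 5): since gcd(117, 5) = 1, we get a unique residue mod 585.
    Write x = 76 + 117·t and substitute into x ≡ 0 (mod 5): 117·t ≡ 0 − 76 = -76 (mod 5).
    Reduce coefficients mod 5: 2·t ≡ 4 (mod 5).
    The inverse of 2 mod 5 is 3 (since 2·3 = 6 = 1·5 + 1), so t ≡ 3·4 = 12 ≡ 2 (mod 5).
    Then x = 76 + 117·2 = 310, valid modulo lcm(117, 5) = 585: x ≡ 310 (mod 585).
Verify: 310 mod 9 = 4 ✓, 310 mod 13 = 11 ✓, 310 mod 5 = 0 ✓.

x ≡ 310 (mod 585).


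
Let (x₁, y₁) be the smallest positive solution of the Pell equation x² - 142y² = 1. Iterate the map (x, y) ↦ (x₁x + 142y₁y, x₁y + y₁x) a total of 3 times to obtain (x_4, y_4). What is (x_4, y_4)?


Step 1: Find the fundamental solution (x₁, y₁) of x² - 142y² = 1.
  Expand √142 as a continued fraction. a₀ = ⌊√142⌋ = 11; iterate m_{k+1} = d_k·a_k − m_k, d_{k+1} = (142 − m_{k+1}²)/d_k, a_{k+1} = ⌊(a₀ + m_{k+1})/d_{k+1}⌋ (starting m₀ = 0, d₀ = 1), with convergents p_k = a_k·p_{k-1} + p_{k-2}, q_k = a_k·q_{k-1} + q_{k-2} (p₋₁ = 1, q₋₁ = 0):
  k = 0: a₀ = 11; p₀/q₀ = 11/1; p₀² − 142·q₀² = 121 − 142 = -21.
  k = 1: m = 11, d = 21, a = ⌊(11 + 11)/21⌋ = 1; p/q = (1·11 + 1)/(1·1 + 0) = 12/1; p² − 142·q² = 144 − 142 = 2.
  k = 2: m = 10, d = 2, a = ⌊(11 + 10)/2⌋ = 10; p/q = (10·12 + 11)/(10·1 + 1) = 131/11; p² − 142·q² = 17161 − 17182 = -21.
  k = 3: m = 10, d = 21, a = ⌊(11 + 10)/21⌋ = 1; p/q = (1·131 + 12)/(1·11 + 1) = 143/12; p² − 142·q² = 20449 − 20448 = 1.
  The first convergent with p² − 142·q² = 1 gives the fundamental solution (x₁, y₁) = (143, 12).
Step 2: Apply the recurrence (x_{n+1}, y_{n+1}) = (x₁x_n + 142y₁y_n, x₁y_n + y₁x_n) repeatedly.
  From (x_1, y_1) = (143, 12): x_2 = 143·143 + 142·12·12 = 40897; y_2 = 143·12 + 12·143 = 3432.
  From (x_2, y_2) = (40897, 3432): x_3 = 143·40897 + 142·12·3432 = 11696399; y_3 = 143·3432 + 12·40897 = 981540.
  From (x_3, y_3) = (11696399, 981540): x_4 = 143·11696399 + 142·12·981540 = 3345129217; y_4 = 143·981540 + 12·11696399 = 280717008.
Step 3: Verify x_4² - 142·y_4² = 11189889478427033089 - 11189889478427033088 = 1 (should be 1). ✓

(x_1, y_1) = (143, 12); (x_4, y_4) = (3345129217, 280717008).


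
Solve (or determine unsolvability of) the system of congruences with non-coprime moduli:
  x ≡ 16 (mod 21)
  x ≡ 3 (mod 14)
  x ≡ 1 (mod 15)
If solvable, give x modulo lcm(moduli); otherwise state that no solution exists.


Moduli 21, 14, 15 are not pairwise coprime, so CRT works modulo lcm(m_i) when all pairwise compatibility conditions hold.
Pairwise compatibility: gcd(m_i, m_j) must divide a_i - a_j for every pair.
Merge one congruence at a time:
  Start: x ≡ 16 (mod 21).
  Combine with x ≡ 3 (mod 14): gcd(21, 14) = 7, and 3 - 16 = -13 is NOT divisible by 7.
    ⇒ system is inconsistent (no integer solution).

No solution (the system is inconsistent).


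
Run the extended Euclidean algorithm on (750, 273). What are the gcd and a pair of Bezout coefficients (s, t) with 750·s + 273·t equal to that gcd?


Euclidean algorithm on (750, 273) — divide until remainder is 0:
  750 = 2 · 273 + 204
  273 = 1 · 204 + 69
  204 = 2 · 69 + 66
  69 = 1 · 66 + 3
  66 = 22 · 3 + 0
gcd(750, 273) = 3.
Track Bezout coefficients alongside the remainders: start with r₀ = 750 = a·1 + b·0 (s = 1, t = 0) and r₁ = 273 = a·0 + b·1 (s = 0, t = 1); each new remainder r_{k+1} = r_{k-1} − q_k·r_k inherits s_{k+1} = s_{k-1} − q_k·s_k, t_{k+1} = t_{k-1} − q_k·t_k, so r_k = a·s_k + b·t_k at every step:
  q = 2: r = 204, s = 1 − 2·0 = 1, t = 0 − 2·1 = -2  (check: 750·1 + 273·(-2) = 204)
  q = 1: r = 69, s = 0 − 1·1 = -1, t = 1 − 1·(-2) = 3  (check: 750·(-1) + 273·3 = 69)
  q = 2: r = 66, s = 1 − 2·(-1) = 3, t = -2 − 2·3 = -8  (check: 750·3 + 273·(-8) = 66)
  q = 1: r = 3, s = -1 − 1·3 = -4, t = 3 − 1·(-8) = 11  (check: 750·(-4) + 273·11 = 3)
The row with r = 3 (the gcd) gives the Bezout coefficients s = -4, t = 11.
Result: 750 · (-4) + 273 · (11) = 3.

gcd(750, 273) = 3; s = -4, t = 11 (check: 750·(-4) + 273·11 = 3).


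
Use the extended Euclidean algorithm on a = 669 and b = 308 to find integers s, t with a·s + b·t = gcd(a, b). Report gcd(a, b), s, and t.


Euclidean algorithm on (669, 308) — divide until remainder is 0:
  669 = 2 · 308 + 53
  308 = 5 · 53 + 43
  53 = 1 · 43 + 10
  43 = 4 · 10 + 3
  10 = 3 · 3 + 1
  3 = 3 · 1 + 0
gcd(669, 308) = 1.
Track Bezout coefficients alongside the remainders: start with r₀ = 669 = a·1 + b·0 (s = 1, t = 0) and r₁ = 308 = a·0 + b·1 (s = 0, t = 1); each new remainder r_{k+1} = r_{k-1} − q_k·r_k inherits s_{k+1} = s_{k-1} − q_k·s_k, t_{k+1} = t_{k-1} − q_k·t_k, so r_k = a·s_k + b·t_k at every step:
  q = 2: r = 53, s = 1 − 2·0 = 1, t = 0 − 2·1 = -2  (check: 669·1 + 308·(-2) = 53)
  q = 5: r = 43, s = 0 − 5·1 = -5, t = 1 − 5·(-2) = 11  (check: 669·(-5) + 308·11 = 43)
  q = 1: r = 10, s = 1 − 1·(-5) = 6, t = -2 − 1·11 = -13  (check: 669·6 + 308·(-13) = 10)
  q = 4: r = 3, s = -5 − 4·6 = -29, t = 11 − 4·(-13) = 63  (check: 669·(-29) + 308·63 = 3)
  q = 3: r = 1, s = 6 − 3·(-29) = 93, t = -13 − 3·63 = -202  (check: 669·93 + 308·(-202) = 1)
The row with r = 1 (the gcd) gives the Bezout coefficients s = 93, t = -202.
Result: 669 · (93) + 308 · (-202) = 1.

gcd(669, 308) = 1; s = 93, t = -202 (check: 669·93 + 308·(-202) = 1).


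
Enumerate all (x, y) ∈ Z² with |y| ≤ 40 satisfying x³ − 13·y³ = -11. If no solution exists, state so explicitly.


The equation is x³ - 13y³ = -11. For fixed y, x³ = 13·y³ − 11, so a solution requires the RHS to be a perfect cube.
Strategy: iterate y from -40 to 40, compute RHS = 13·y³ − 11, and check whether it is a (positive or negative) perfect cube.
Check small values of y:
  y = 0: RHS = -11 is not a perfect cube.
  y = 1: RHS = 2 is not a perfect cube.
  y = -1: RHS = -24 is not a perfect cube.
  y = 2: RHS = 93 is not a perfect cube.
  y = -2: RHS = -115 is not a perfect cube.
  y = 3: RHS = 340 is not a perfect cube.
  y = -3: RHS = -362 is not a perfect cube.
Continuing the search up to |y| = 40 finds no solutions either.
No (x, y) in the scanned range satisfies the equation.

No integer solutions with |y| ≤ 40.


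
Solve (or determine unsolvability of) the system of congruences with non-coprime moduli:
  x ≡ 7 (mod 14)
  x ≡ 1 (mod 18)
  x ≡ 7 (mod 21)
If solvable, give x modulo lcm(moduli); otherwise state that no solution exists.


Moduli 14, 18, 21 are not pairwise coprime, so CRT works modulo lcm(m_i) when all pairwise compatibility conditions hold.
Pairwise compatibility: gcd(m_i, m_j) must divide a_i - a_j for every pair.
Merge one congruence at a time:
  Start: x ≡ 7 (mod 14).
  Combine with x ≡ 1 (mod 18): gcd(14, 18) = 2; 1 - 7 = -6, which IS divisible by 2, so compatible.
    Write x = 7 + 14·t and substitute into x ≡ 1 (mod 18): 14·t ≡ 1 − 7 = -6 (mod 18).
    Divide the congruence (and modulus) by g = 2: 7·t ≡ -3 (mod 9).
    Reduce coefficients mod 9: 7·t ≡ 6 (mod 9).
    The inverse of 7 mod 9 is 4 (since 7·4 = 28 = 3·9 + 1), so t ≡ 4·6 = 24 ≡ 6 (mod 9).
    Then x = 7 + 14·6 = 91, valid modulo lcm(14, 18) = 126: x ≡ 91 (mod 126).
  Combine with x ≡ 7 (mod 21): gcd(126, 21) = 21; 7 - 91 = -84, which IS divisible by 21, so compatible.
    Write x = 91 + 126·t and substitute into x ≡ 7 (mod 21): 126·t ≡ 7 − 91 = -84 (mod 21).
    Divide the congruence (and modulus) by g = 21: 6·t ≡ -4 (mod 1).
    Modulo 1 every t works; take t = 0.
    Then x = 91 + 126·0 = 91, valid modulo lcm(126, 21) = 126: x ≡ 91 (mod 126).
Verify: 91 mod 14 = 7, 91 mod 18 = 1, 91 mod 21 = 7.

x ≡ 91 (mod 126).


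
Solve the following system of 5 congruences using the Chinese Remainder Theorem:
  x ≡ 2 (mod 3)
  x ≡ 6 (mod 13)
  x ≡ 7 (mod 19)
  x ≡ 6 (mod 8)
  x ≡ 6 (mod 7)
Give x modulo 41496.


Product of moduli M = 3 · 13 · 19 · 8 · 7 = 41496.
Merge one congruence at a time:
  Start: x ≡ 2 (mod 3).
  Combine with x ≡ 6 (mod 13); new modulus lcm = 39.
    Write x = 2 + 3·t and substitute into x ≡ 6 (mod 13): 3·t ≡ 6 − 2 = 4 (mod 13).
    The inverse of 3 mod 13 is 9 (since 3·9 = 27 = 2·13 + 1), so t ≡ 9·4 = 36 ≡ 10 (mod 13).
    Then x = 2 + 3·10 = 32, valid modulo lcm(3, 13) = 39: x ≡ 32 (mod 39).
  Combine with x ≡ 7 (mod 19); new modulus lcm = 741.
    Write x = 32 + 39·t and substitute into x ≡ 7 (mod 19): 39·t ≡ 7 − 32 = -25 (mod 19).
    Reduce coefficients mod 19: 1·t ≡ 13 (mod 19).
    So t ≡ 13 (mod 19).
    Then x = 32 + 39·13 = 539, valid modulo lcm(39, 19) = 741: x ≡ 539 (mod 741).
  Combine with x ≡ 6 (mod 8); new modulus lcm = 5928.
    Write x = 539 + 741·t and substitute into x ≡ 6 (mod 8): 741·t ≡ 6 − 539 = -533 (mod 8).
    Reduce coefficients mod 8: 5·t ≡ 3 (mod 8).
    The inverse of 5 mod 8 is 5 (since 5·5 = 25 = 3·8 + 1), so t ≡ 5·3 = 15 ≡ 7 (mod 8).
    Then x = 539 + 741·7 = 5726, valid modulo lcm(741, 8) = 5928: x ≡ 5726 (mod 5928).
  Combine with x ≡ 6 (mod 7); new modulus lcm = 41496.
    Write x = 5726 + 5928·t and substitute into x ≡ 6 (mod 7): 5928·t ≡ 6 − 5726 = -5720 (mod 7).
    Reduce coefficients mod 7: 6·t ≡ 6 (mod 7).
    The inverse of 6 mod 7 is 6 (since 6·6 = 36 = 5·7 + 1), so t ≡ 6·6 = 36 ≡ 1 (mod 7).
    Then x = 5726 + 5928·1 = 11654, valid modulo lcm(5928, 7) = 41496: x ≡ 11654 (mod 41496).
Verify against each original: 11654 mod 3 = 2, 11654 mod 13 = 6, 11654 mod 19 = 7, 11654 mod 8 = 6, 11654 mod 7 = 6.

x ≡ 11654 (mod 41496).


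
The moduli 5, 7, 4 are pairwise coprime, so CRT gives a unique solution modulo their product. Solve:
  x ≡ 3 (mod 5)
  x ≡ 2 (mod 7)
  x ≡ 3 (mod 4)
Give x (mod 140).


Moduli 5, 7, 4 are pairwise coprime; by CRT there is a unique solution modulo M = 5 · 7 · 4 = 140.
Solve pairwise, accumulating the modulus:
  Start with x ≡ 3 (mod 5).
  Combine with x ≡ 2 (mod 7): since gcd(5, 7) = 1, we get a unique residue mod 35.
    Write x = 3 + 5·t and substitute into x ≡ 2 (mod 7): 5·t ≡ 2 − 3 = -1 (mod 7).
    Reduce coefficients mod 7: 5·t ≡ 6 (mod 7).
    The inverse of 5 mod 7 is 3 (since 5·3 = 15 = 2·7 + 1), so t ≡ 3·6 = 18 ≡ 4 (mod 7).
    Then x = 3 + 5·4 = 23, valid modulo lcm(5, 7) = 35: x ≡ 23 (mod 35).
  Combine with x ≡ 3 (mod 4): since gcd(35, 4) = 1, we get a unique residue mod 140.
    Write x = 23 + 35·t and substitute into x ≡ 3 (mod 4): 35·t ≡ 3 − 23 = -20 (mod 4).
    Reduce coefficients mod 4: 3·t ≡ 0 (mod 4).
    The inverse of 3 mod 4 is 3 (since 3·3 = 9 = 2·4 + 1), so t ≡ 3·0 = 0 ≡ 0 (mod 4).
    Then x = 23 + 35·0 = 23, valid modulo lcm(35, 4) = 140: x ≡ 23 (mod 140).
Verify: 23 mod 5 = 3 ✓, 23 mod 7 = 2 ✓, 23 mod 4 = 3 ✓.

x ≡ 23 (mod 140).


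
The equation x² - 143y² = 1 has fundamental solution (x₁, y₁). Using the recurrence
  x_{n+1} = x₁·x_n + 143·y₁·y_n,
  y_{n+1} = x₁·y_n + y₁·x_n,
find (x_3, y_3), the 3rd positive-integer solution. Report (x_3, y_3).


Step 1: Find the fundamental solution (x₁, y₁) of x² - 143y² = 1.
  Expand √143 as a continued fraction. a₀ = ⌊√143⌋ = 11; iterate m_{k+1} = d_k·a_k − m_k, d_{k+1} = (143 − m_{k+1}²)/d_k, a_{k+1} = ⌊(a₀ + m_{k+1})/d_{k+1}⌋ (starting m₀ = 0, d₀ = 1), with convergents p_k = a_k·p_{k-1} + p_{k-2}, q_k = a_k·q_{k-1} + q_{k-2} (p₋₁ = 1, q₋₁ = 0):
  k = 0: a₀ = 11; p₀/q₀ = 11/1; p₀² − 143·q₀² = 121 − 143 = -22.
  k = 1: m = 11, d = 22, a = ⌊(11 + 11)/22⌋ = 1; p/q = (1·11 + 1)/(1·1 + 0) = 12/1; p² − 143·q² = 144 − 143 = 1.
  The first convergent with p² − 143·q² = 1 gives the fundamental solution (x₁, y₁) = (12, 1).
Step 2: Apply the recurrence (x_{n+1}, y_{n+1}) = (x₁x_n + 143y₁y_n, x₁y_n + y₁x_n) repeatedly.
  From (x_1, y_1) = (12, 1): x_2 = 12·12 + 143·1·1 = 287; y_2 = 12·1 + 1·12 = 24.
  From (x_2, y_2) = (287, 24): x_3 = 12·287 + 143·1·24 = 6876; y_3 = 12·24 + 1·287 = 575.
Step 3: Verify x_3² - 143·y_3² = 47279376 - 47279375 = 1 (should be 1). ✓

(x_1, y_1) = (12, 1); (x_3, y_3) = (6876, 575).


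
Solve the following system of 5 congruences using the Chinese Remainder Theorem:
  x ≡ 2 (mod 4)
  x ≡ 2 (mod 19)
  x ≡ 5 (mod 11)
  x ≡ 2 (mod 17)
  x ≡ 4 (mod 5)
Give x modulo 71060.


Product of moduli M = 4 · 19 · 11 · 17 · 5 = 71060.
Merge one congruence at a time:
  Start: x ≡ 2 (mod 4).
  Combine with x ≡ 2 (mod 19); new modulus lcm = 76.
    Write x = 2 + 4·t and substitute into x ≡ 2 (mod 19): 4·t ≡ 2 − 2 = 0 (mod 19).
    The inverse of 4 mod 19 is 5 (since 4·5 = 20 = 1·19 + 1), so t ≡ 5·0 = 0 ≡ 0 (mod 19).
    Then x = 2 + 4·0 = 2, valid modulo lcm(4, 19) = 76: x ≡ 2 (mod 76).
  Combine with x ≡ 5 (mod 11); new modulus lcm = 836.
    Write x = 2 + 76·t and substitute into x ≡ 5 (mod 11): 76·t ≡ 5 − 2 = 3 (mod 11).
    Reduce coefficients mod 11: 10·t ≡ 3 (mod 11).
    The inverse of 10 mod 11 is 10 (since 10·10 = 100 = 9·11 + 1), so t ≡ 10·3 = 30 ≡ 8 (mod 11).
    Then x = 2 + 76·8 = 610, valid modulo lcm(76, 11) = 836: x ≡ 610 (mod 836).
  Combine with x ≡ 2 (mod 17); new modulus lcm = 14212.
    Write x = 610 + 836·t and substitute into x ≡ 2 (mod 17): 836·t ≡ 2 − 610 = -608 (mod 17).
    Reduce coefficients mod 17: 3·t ≡ 4 (mod 17).
    The inverse of 3 mod 17 is 6 (since 3·6 = 18 = 1·17 + 1), so t ≡ 6·4 = 24 ≡ 7 (mod 17).
    Then x = 610 + 836·7 = 6462, valid modulo lcm(836, 17) = 14212: x ≡ 6462 (mod 14212).
  Combine with x ≡ 4 (mod 5); new modulus lcm = 71060.
    Write x = 6462 + 14212·t and substitute into x ≡ 4 (mod 5): 14212·t ≡ 4 − 6462 = -6458 (mod 5).
    Reduce coefficients mod 5: 2·t ≡ 2 (mod 5).
    The inverse of 2 mod 5 is 3 (since 2·3 = 6 = 1·5 + 1), so t ≡ 3·2 = 6 ≡ 1 (mod 5).
    Then x = 6462 + 14212·1 = 20674, valid modulo lcm(14212, 5) = 71060: x ≡ 20674 (mod 71060).
Verify against each original: 20674 mod 4 = 2, 20674 mod 19 = 2, 20674 mod 11 = 5, 20674 mod 17 = 2, 20674 mod 5 = 4.

x ≡ 20674 (mod 71060).


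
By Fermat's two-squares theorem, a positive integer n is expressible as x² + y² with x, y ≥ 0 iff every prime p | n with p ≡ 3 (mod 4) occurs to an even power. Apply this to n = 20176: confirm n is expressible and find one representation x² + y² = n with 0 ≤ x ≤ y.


Step 1: Factor n = 20176 = 2^4 · 13 · 97.
Step 2: Check the mod-4 condition on each prime factor: 2 = 2 (special); 13 ≡ 1 (mod 4), exponent 1; 97 ≡ 1 (mod 4), exponent 1.
All primes ≡ 3 (mod 4) appear to even exponent (or don't appear), so by the two-squares theorem n IS expressible as a sum of two squares.
Step 3: Build a representation. Group n = k² · m with k = 4 and m = 13 · 97 = 1261 (a product of primes ≡ 1 (mod 4)); a representation of m scales to one of n via (k·x)² + (k·y)² = k²(x² + y²). Each prime p ≡ 1 (mod 4) is itself a sum of two squares; find a² by testing p − a² for a perfect square:
  13: 13 − 1² = 12, 13 − 2² = 9 = 3² ⇒ 13 = 2² + 3².
  97: 97 − 1² = 96, 97 − 2² = 93, 97 − 3² = 88, 97 − 4² = 81 = 9² ⇒ 97 = 4² + 9².
  Combine using the Brahmagupta–Fibonacci identity (a² + b²)(c² + d²) = (ac − bd)² + (ad + bc)² = (ac + bd)² + (ad − bc)²:
  13 · 97 = 1261: from (2² + 3²)(4² + 9²), take (2·4 − 3·9, 2·9 + 3·4) = (8 − 27, 18 + 12) = (-19, 30); dropping signs (only squares matter) gives (19, 30); check 19² + 30² = 361 + 900 = 1261 ✓.
  Scale by k = 4: (4·19, 4·30) = (76, 120).
Step 4: Order so x ≤ y and verify: 76² + 120² = 5776 + 14400 = 20176 = n. ✓

n = 20176 = 76² + 120² (one valid representation with x ≤ y).


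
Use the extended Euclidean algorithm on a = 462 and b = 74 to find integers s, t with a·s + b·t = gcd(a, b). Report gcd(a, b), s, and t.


Euclidean algorithm on (462, 74) — divide until remainder is 0:
  462 = 6 · 74 + 18
  74 = 4 · 18 + 2
  18 = 9 · 2 + 0
gcd(462, 74) = 2.
Track Bezout coefficients alongside the remainders: start with r₀ = 462 = a·1 + b·0 (s = 1, t = 0) and r₁ = 74 = a·0 + b·1 (s = 0, t = 1); each new remainder r_{k+1} = r_{k-1} − q_k·r_k inherits s_{k+1} = s_{k-1} − q_k·s_k, t_{k+1} = t_{k-1} − q_k·t_k, so r_k = a·s_k + b·t_k at every step:
  q = 6: r = 18, s = 1 − 6·0 = 1, t = 0 − 6·1 = -6  (check: 462·1 + 74·(-6) = 18)
  q = 4: r = 2, s = 0 − 4·1 = -4, t = 1 − 4·(-6) = 25  (check: 462·(-4) + 74·25 = 2)
The row with r = 2 (the gcd) gives the Bezout coefficients s = -4, t = 25.
Result: 462 · (-4) + 74 · (25) = 2.

gcd(462, 74) = 2; s = -4, t = 25 (check: 462·(-4) + 74·25 = 2).


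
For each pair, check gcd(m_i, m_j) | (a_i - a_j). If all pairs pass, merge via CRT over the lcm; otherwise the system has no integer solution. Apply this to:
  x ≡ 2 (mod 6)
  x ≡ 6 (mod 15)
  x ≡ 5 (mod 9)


Moduli 6, 15, 9 are not pairwise coprime, so CRT works modulo lcm(m_i) when all pairwise compatibility conditions hold.
Pairwise compatibility: gcd(m_i, m_j) must divide a_i - a_j for every pair.
Merge one congruence at a time:
  Start: x ≡ 2 (mod 6).
  Combine with x ≡ 6 (mod 15): gcd(6, 15) = 3, and 6 - 2 = 4 is NOT divisible by 3.
    ⇒ system is inconsistent (no integer solution).

No solution (the system is inconsistent).


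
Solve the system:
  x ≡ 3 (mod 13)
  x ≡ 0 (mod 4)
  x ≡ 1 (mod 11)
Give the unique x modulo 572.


Moduli 13, 4, 11 are pairwise coprime; by CRT there is a unique solution modulo M = 13 · 4 · 11 = 572.
Solve pairwise, accumulating the modulus:
  Start with x ≡ 3 (mod 13).
  Combine with x ≡ 0 (mod 4): since gcd(13, 4) = 1, we get a unique residue mod 52.
    Write x = 3 + 13·t and substitute into x ≡ 0 (mod 4): 13·t ≡ 0 − 3 = -3 (mod 4).
    Reduce coefficients mod 4: 1·t ≡ 1 (mod 4).
    So t ≡ 1 (mod 4).
    Then x = 3 + 13·1 = 16, valid modulo lcm(13, 4) = 52: x ≡ 16 (mod 52).
  Combine with x ≡ 1 (mod 11): since gcd(52, 11) = 1, we get a unique residue mod 572.
    Write x = 16 + 52·t and substitute into x ≡ 1 (mod 11): 52·t ≡ 1 − 16 = -15 (mod 11).
    Reduce coefficients mod 11: 8·t ≡ 7 (mod 11).
    The inverse of 8 mod 11 is 7 (since 8·7 = 56 = 5·11 + 1), so t ≡ 7·7 = 49 ≡ 5 (mod 11).
    Then x = 16 + 52·5 = 276, valid modulo lcm(52, 11) = 572: x ≡ 276 (mod 572).
Verify: 276 mod 13 = 3 ✓, 276 mod 4 = 0 ✓, 276 mod 11 = 1 ✓.

x ≡ 276 (mod 572).


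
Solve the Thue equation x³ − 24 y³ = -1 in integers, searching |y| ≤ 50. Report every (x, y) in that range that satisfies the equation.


The equation is x³ - 24y³ = -1. For fixed y, x³ = 24·y³ − 1, so a solution requires the RHS to be a perfect cube.
Strategy: iterate y from -50 to 50, compute RHS = 24·y³ − 1, and check whether it is a (positive or negative) perfect cube.
Check small values of y:
  y = 0: RHS = -1 = (-1)³ ⇒ x = -1 works.
  y = 1: RHS = 23 is not a perfect cube.
  y = -1: RHS = -25 is not a perfect cube.
  y = 2: RHS = 191 is not a perfect cube.
  y = -2: RHS = -193 is not a perfect cube.
  y = 3: RHS = 647 is not a perfect cube.
  y = -3: RHS = -649 is not a perfect cube.
Continuing the search up to |y| = 50 finds no further solutions beyond those listed.
Collected solutions: (-1, 0).

Solutions (with |y| ≤ 50): (-1, 0).


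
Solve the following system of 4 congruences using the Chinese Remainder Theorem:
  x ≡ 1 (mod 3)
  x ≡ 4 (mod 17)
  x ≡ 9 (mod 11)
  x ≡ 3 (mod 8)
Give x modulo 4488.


Product of moduli M = 3 · 17 · 11 · 8 = 4488.
Merge one congruence at a time:
  Start: x ≡ 1 (mod 3).
  Combine with x ≡ 4 (mod 17); new modulus lcm = 51.
    Write x = 1 + 3·t and substitute into x ≡ 4 (mod 17): 3·t ≡ 4 − 1 = 3 (mod 17).
    The inverse of 3 mod 17 is 6 (since 3·6 = 18 = 1·17 + 1), so t ≡ 6·3 = 18 ≡ 1 (mod 17).
    Then x = 1 + 3·1 = 4, valid modulo lcm(3, 17) = 51: x ≡ 4 (mod 51).
  Combine with x ≡ 9 (mod 11); new modulus lcm = 561.
    Write x = 4 + 51·t and substitute into x ≡ 9 (mod 11): 51·t ≡ 9 − 4 = 5 (mod 11).
    Reduce coefficients mod 11: 7·t ≡ 5 (mod 11).
    The inverse of 7 mod 11 is 8 (since 7·8 = 56 = 5·11 + 1), so t ≡ 8·5 = 40 ≡ 7 (mod 11).
    Then x = 4 + 51·7 = 361, valid modulo lcm(51, 11) = 561: x ≡ 361 (mod 561).
  Combine with x ≡ 3 (mod 8); new modulus lcm = 4488.
    Write x = 361 + 561·t and substitute into x ≡ 3 (mod 8): 561·t ≡ 3 − 361 = -358 (mod 8).
    Reduce coefficients mod 8: 1·t ≡ 2 (mod 8).
    So t ≡ 2 (mod 8).
    Then x = 361 + 561·2 = 1483, valid modulo lcm(561, 8) = 4488: x ≡ 1483 (mod 4488).
Verify against each original: 1483 mod 3 = 1, 1483 mod 17 = 4, 1483 mod 11 = 9, 1483 mod 8 = 3.

x ≡ 1483 (mod 4488).


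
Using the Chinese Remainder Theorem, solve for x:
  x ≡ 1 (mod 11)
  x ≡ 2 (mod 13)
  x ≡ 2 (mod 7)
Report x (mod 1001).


Moduli 11, 13, 7 are pairwise coprime; by CRT there is a unique solution modulo M = 11 · 13 · 7 = 1001.
Solve pairwise, accumulating the modulus:
  Start with x ≡ 1 (mod 11).
  Combine with x ≡ 2 (mod 13): since gcd(11, 13) = 1, we get a unique residue mod 143.
    Write x = 1 + 11·t and substitute into x ≡ 2 (mod 13): 11·t ≡ 2 − 1 = 1 (mod 13).
    The inverse of 11 mod 13 is 6 (since 11·6 = 66 = 5·13 + 1), so t ≡ 6·1 = 6 ≡ 6 (mod 13).
    Then x = 1 + 11·6 = 67, valid modulo lcm(11, 13) = 143: x ≡ 67 (mod 143).
  Combine with x ≡ 2 (mod 7): since gcd(143, 7) = 1, we get a unique residue mod 1001.
    Write x = 67 + 143·t and substitute into x ≡ 2 (mod 7): 143·t ≡ 2 − 67 = -65 (mod 7).
    Reduce coefficients mod 7: 3·t ≡ 5 (mod 7).
    The inverse of 3 mod 7 is 5 (since 3·5 = 15 = 2·7 + 1), so t ≡ 5·5 = 25 ≡ 4 (mod 7).
    Then x = 67 + 143·4 = 639, valid modulo lcm(143, 7) = 1001: x ≡ 639 (mod 1001).
Verify: 639 mod 11 = 1 ✓, 639 mod 13 = 2 ✓, 639 mod 7 = 2 ✓.

x ≡ 639 (mod 1001).


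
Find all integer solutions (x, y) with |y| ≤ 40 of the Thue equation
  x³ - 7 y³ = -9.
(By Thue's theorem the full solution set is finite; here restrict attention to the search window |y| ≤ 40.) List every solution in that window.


The equation is x³ - 7y³ = -9. For fixed y, x³ = 7·y³ − 9, so a solution requires the RHS to be a perfect cube.
Strategy: iterate y from -40 to 40, compute RHS = 7·y³ − 9, and check whether it is a (positive or negative) perfect cube.
Check small values of y:
  y = 0: RHS = -9 is not a perfect cube.
  y = 1: RHS = -2 is not a perfect cube.
  y = -1: RHS = -16 is not a perfect cube.
  y = 2: RHS = 47 is not a perfect cube.
  y = -2: RHS = -65 is not a perfect cube.
  y = 3: RHS = 180 is not a perfect cube.
  y = -3: RHS = -198 is not a perfect cube.
Continuing the search up to |y| = 40 finds no solutions either.
No (x, y) in the scanned range satisfies the equation.

No integer solutions with |y| ≤ 40.


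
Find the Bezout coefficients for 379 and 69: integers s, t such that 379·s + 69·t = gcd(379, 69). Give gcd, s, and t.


Euclidean algorithm on (379, 69) — divide until remainder is 0:
  379 = 5 · 69 + 34
  69 = 2 · 34 + 1
  34 = 34 · 1 + 0
gcd(379, 69) = 1.
Track Bezout coefficients alongside the remainders: start with r₀ = 379 = a·1 + b·0 (s = 1, t = 0) and r₁ = 69 = a·0 + b·1 (s = 0, t = 1); each new remainder r_{k+1} = r_{k-1} − q_k·r_k inherits s_{k+1} = s_{k-1} − q_k·s_k, t_{k+1} = t_{k-1} − q_k·t_k, so r_k = a·s_k + b·t_k at every step:
  q = 5: r = 34, s = 1 − 5·0 = 1, t = 0 − 5·1 = -5  (check: 379·1 + 69·(-5) = 34)
  q = 2: r = 1, s = 0 − 2·1 = -2, t = 1 − 2·(-5) = 11  (check: 379·(-2) + 69·11 = 1)
The row with r = 1 (the gcd) gives the Bezout coefficients s = -2, t = 11.
Result: 379 · (-2) + 69 · (11) = 1.

gcd(379, 69) = 1; s = -2, t = 11 (check: 379·(-2) + 69·11 = 1).


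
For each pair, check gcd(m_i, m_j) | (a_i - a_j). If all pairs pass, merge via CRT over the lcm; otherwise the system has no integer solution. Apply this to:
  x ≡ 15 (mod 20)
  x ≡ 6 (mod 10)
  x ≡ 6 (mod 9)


Moduli 20, 10, 9 are not pairwise coprime, so CRT works modulo lcm(m_i) when all pairwise compatibility conditions hold.
Pairwise compatibility: gcd(m_i, m_j) must divide a_i - a_j for every pair.
Merge one congruence at a time:
  Start: x ≡ 15 (mod 20).
  Combine with x ≡ 6 (mod 10): gcd(20, 10) = 10, and 6 - 15 = -9 is NOT divisible by 10.
    ⇒ system is inconsistent (no integer solution).

No solution (the system is inconsistent).


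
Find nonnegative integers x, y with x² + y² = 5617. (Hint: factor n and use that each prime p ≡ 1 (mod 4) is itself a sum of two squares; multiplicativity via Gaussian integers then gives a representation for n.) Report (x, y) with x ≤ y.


Step 1: Factor n = 5617 = 41 · 137.
Step 2: Check the mod-4 condition on each prime factor: 41 ≡ 1 (mod 4), exponent 1; 137 ≡ 1 (mod 4), exponent 1.
All primes ≡ 3 (mod 4) appear to even exponent (or don't appear), so by the two-squares theorem n IS expressible as a sum of two squares.
Step 3: Build a representation. Here n = 41 · 137 is a product of primes ≡ 1 (mod 4). Each prime p ≡ 1 (mod 4) is itself a sum of two squares; find a² by testing p − a² for a perfect square:
  41: 41 − 1² = 40, 41 − 2² = 37, 41 − 3² = 32, 41 − 4² = 25 = 5² ⇒ 41 = 4² + 5².
  137: 137 − 1² = 136, 137 − 2² = 133, 137 − 3² = 128, 137 − 4² = 121 = 11² ⇒ 137 = 4² + 11².
  Combine using the Brahmagupta–Fibonacci identity (a² + b²)(c² + d²) = (ac − bd)² + (ad + bc)² = (ac + bd)² + (ad − bc)²:
  41 · 137 = 5617: from (4² + 5²)(4² + 11²), take (4·4 − 5·11, 4·11 + 5·4) = (16 − 55, 44 + 20) = (-39, 64); dropping signs (only squares matter) gives (39, 64); check 39² + 64² = 1521 + 4096 = 5617 ✓.
Step 4: Order so x ≤ y and verify: 39² + 64² = 1521 + 4096 = 5617 = n. ✓

n = 5617 = 39² + 64² (one valid representation with x ≤ y).


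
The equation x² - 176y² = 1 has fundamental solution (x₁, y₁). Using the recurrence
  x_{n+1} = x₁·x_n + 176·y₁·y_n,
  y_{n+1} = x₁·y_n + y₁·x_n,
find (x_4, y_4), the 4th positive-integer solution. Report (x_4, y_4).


Step 1: Find the fundamental solution (x₁, y₁) of x² - 176y² = 1.
  Expand √176 as a continued fraction. a₀ = ⌊√176⌋ = 13; iterate m_{k+1} = d_k·a_k − m_k, d_{k+1} = (176 − m_{k+1}²)/d_k, a_{k+1} = ⌊(a₀ + m_{k+1})/d_{k+1}⌋ (starting m₀ = 0, d₀ = 1), with convergents p_k = a_k·p_{k-1} + p_{k-2}, q_k = a_k·q_{k-1} + q_{k-2} (p₋₁ = 1, q₋₁ = 0):
  k = 0: a₀ = 13; p₀/q₀ = 13/1; p₀² − 176·q₀² = 169 − 176 = -7.
  k = 1: m = 13, d = 7, a = ⌊(13 + 13)/7⌋ = 3; p/q = (3·13 + 1)/(3·1 + 0) = 40/3; p² − 176·q² = 1600 − 1584 = 16.
  k = 2: m = 8, d = 16, a = ⌊(13 + 8)/16⌋ = 1; p/q = (1·40 + 13)/(1·3 + 1) = 53/4; p² − 176·q² = 2809 − 2816 = -7.
  k = 3: m = 8, d = 7, a = ⌊(13 + 8)/7⌋ = 3; p/q = (3·53 + 40)/(3·4 + 3) = 199/15; p² − 176·q² = 39601 − 39600 = 1.
  The first convergent with p² − 176·q² = 1 gives the fundamental solution (x₁, y₁) = (199, 15).
Step 2: Apply the recurrence (x_{n+1}, y_{n+1}) = (x₁x_n + 176y₁y_n, x₁y_n + y₁x_n) repeatedly.
  From (x_1, y_1) = (199, 15): x_2 = 199·199 + 176·15·15 = 79201; y_2 = 199·15 + 15·199 = 5970.
  From (x_2, y_2) = (79201, 5970): x_3 = 199·79201 + 176·15·5970 = 31521799; y_3 = 199·5970 + 15·79201 = 2376045.
  From (x_3, y_3) = (31521799, 2376045): x_4 = 199·31521799 + 176·15·2376045 = 12545596801; y_4 = 199·2376045 + 15·31521799 = 945659940.
Step 3: Verify x_4² - 176·y_4² = 157391999093261433601 - 157391999093261433600 = 1 (should be 1). ✓

(x_1, y_1) = (199, 15); (x_4, y_4) = (12545596801, 945659940).


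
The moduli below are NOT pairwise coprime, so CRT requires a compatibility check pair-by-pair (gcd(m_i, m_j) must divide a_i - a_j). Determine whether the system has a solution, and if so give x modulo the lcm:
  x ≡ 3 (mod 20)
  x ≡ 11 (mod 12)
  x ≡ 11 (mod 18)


Moduli 20, 12, 18 are not pairwise coprime, so CRT works modulo lcm(m_i) when all pairwise compatibility conditions hold.
Pairwise compatibility: gcd(m_i, m_j) must divide a_i - a_j for every pair.
Merge one congruence at a time:
  Start: x ≡ 3 (mod 20).
  Combine with x ≡ 11 (mod 12): gcd(20, 12) = 4; 11 - 3 = 8, which IS divisible by 4, so compatible.
    Write x = 3 + 20·t and substitute into x ≡ 11 (mod 12): 20·t ≡ 11 − 3 = 8 (mod 12).
    Divide the congruence (and modulus) by g = 4: 5·t ≡ 2 (mod 3).
    Reduce coefficients mod 3: 2·t ≡ 2 (mod 3).
    The inverse of 2 mod 3 is 2 (since 2·2 = 4 = 1·3 + 1), so t ≡ 2·2 = 4 ≡ 1 (mod 3).
    Then x = 3 + 20·1 = 23, valid modulo lcm(20, 12) = 60: x ≡ 23 (mod 60).
  Combine with x ≡ 11 (mod 18): gcd(60, 18) = 6; 11 - 23 = -12, which IS divisible by 6, so compatible.
    Write x = 23 + 60·t and substitute into x ≡ 11 (mod 18): 60·t ≡ 11 − 23 = -12 (mod 18).
    Divide the congruence (and modulus) by g = 6: 10·t ≡ -2 (mod 3).
    Reduce coefficients mod 3: 1·t ≡ 1 (mod 3).
    So t ≡ 1 (mod 3).
    Then x = 23 + 60·1 = 83, valid modulo lcm(60, 18) = 180: x ≡ 83 (mod 180).
Verify: 83 mod 20 = 3, 83 mod 12 = 11, 83 mod 18 = 11.

x ≡ 83 (mod 180).


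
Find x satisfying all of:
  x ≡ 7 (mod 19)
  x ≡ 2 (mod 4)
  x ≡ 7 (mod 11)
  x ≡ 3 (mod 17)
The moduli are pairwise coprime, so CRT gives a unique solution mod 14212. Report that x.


Product of moduli M = 19 · 4 · 11 · 17 = 14212.
Merge one congruence at a time:
  Start: x ≡ 7 (mod 19).
  Combine with x ≡ 2 (mod 4); new modulus lcm = 76.
    Write x = 7 + 19·t and substitute into x ≡ 2 (mod 4): 19·t ≡ 2 − 7 = -5 (mod 4).
    Reduce coefficients mod 4: 3·t ≡ 3 (mod 4).
    The inverse of 3 mod 4 is 3 (since 3·3 = 9 = 2·4 + 1), so t ≡ 3·3 = 9 ≡ 1 (mod 4).
    Then x = 7 + 19·1 = 26, valid modulo lcm(19, 4) = 76: x ≡ 26 (mod 76).
  Combine with x ≡ 7 (mod 11); new modulus lcm = 836.
    Write x = 26 + 76·t and substitute into x ≡ 7 (mod 11): 76·t ≡ 7 − 26 = -19 (mod 11).
    Reduce coefficients mod 11: 10·t ≡ 3 (mod 11).
    The inverse of 10 mod 11 is 10 (since 10·10 = 100 = 9·11 + 1), so t ≡ 10·3 = 30 ≡ 8 (mod 11).
    Then x = 26 + 76·8 = 634, valid modulo lcm(76, 11) = 836: x ≡ 634 (mod 836).
  Combine with x ≡ 3 (mod 17); new modulus lcm = 14212.
    Write x = 634 + 836·t and substitute into x ≡ 3 (mod 17): 836·t ≡ 3 − 634 = -631 (mod 17).
    Reduce coefficients mod 17: 3·t ≡ 15 (mod 17).
    The inverse of 3 mod 17 is 6 (since 3·6 = 18 = 1·17 + 1), so t ≡ 6·15 = 90 ≡ 5 (mod 17).
    Then x = 634 + 836·5 = 4814, valid modulo lcm(836, 17) = 14212: x ≡ 4814 (mod 14212).
Verify against each original: 4814 mod 19 = 7, 4814 mod 4 = 2, 4814 mod 11 = 7, 4814 mod 17 = 3.

x ≡ 4814 (mod 14212).


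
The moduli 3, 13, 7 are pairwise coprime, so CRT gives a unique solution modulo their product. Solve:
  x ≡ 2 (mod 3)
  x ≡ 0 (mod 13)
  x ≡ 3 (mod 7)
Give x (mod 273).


Moduli 3, 13, 7 are pairwise coprime; by CRT there is a unique solution modulo M = 3 · 13 · 7 = 273.
Solve pairwise, accumulating the modulus:
  Start with x ≡ 2 (mod 3).
  Combine with x ≡ 0 (mod 13): since gcd(3, 13) = 1, we get a unique residue mod 39.
    Write x = 2 + 3·t and substitute into x ≡ 0 (mod 13): 3·t ≡ 0 − 2 = -2 (mod 13).
    Reduce coefficients mod 13: 3·t ≡ 11 (mod 13).
    The inverse of 3 mod 13 is 9 (since 3·9 = 27 = 2·13 + 1), so t ≡ 9·11 = 99 ≡ 8 (mod 13).
    Then x = 2 + 3·8 = 26, valid modulo lcm(3, 13) = 39: x ≡ 26 (mod 39).
  Combine with x ≡ 3 (mod 7): since gcd(39, 7) = 1, we get a unique residue mod 273.
    Write x = 26 + 39·t and substitute into x ≡ 3 (mod 7): 39·t ≡ 3 − 26 = -23 (mod 7).
    Reduce coefficients mod 7: 4·t ≡ 5 (mod 7).
    The inverse of 4 mod 7 is 2 (since 4·2 = 8 = 1·7 + 1), so t ≡ 2·5 = 10 ≡ 3 (mod 7).
    Then x = 26 + 39·3 = 143, valid modulo lcm(39, 7) = 273: x ≡ 143 (mod 273).
Verify: 143 mod 3 = 2 ✓, 143 mod 13 = 0 ✓, 143 mod 7 = 3 ✓.

x ≡ 143 (mod 273).


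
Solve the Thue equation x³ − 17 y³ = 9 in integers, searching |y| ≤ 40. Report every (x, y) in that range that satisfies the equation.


The equation is x³ - 17y³ = 9. For fixed y, x³ = 17·y³ + 9, so a solution requires the RHS to be a perfect cube.
Strategy: iterate y from -40 to 40, compute RHS = 17·y³ + 9, and check whether it is a (positive or negative) perfect cube.
Check small values of y:
  y = 0: RHS = 9 is not a perfect cube.
  y = 1: RHS = 26 is not a perfect cube.
  y = -1: RHS = -8 = (-2)³ ⇒ x = -2 works.
  y = 2: RHS = 145 is not a perfect cube.
  y = -2: RHS = -127 is not a perfect cube.
  y = 3: RHS = 468 is not a perfect cube.
  y = -3: RHS = -450 is not a perfect cube.
Continuing the search up to |y| = 40 finds no further solutions beyond those listed.
Collected solutions: (-2, -1).

Solutions (with |y| ≤ 40): (-2, -1).


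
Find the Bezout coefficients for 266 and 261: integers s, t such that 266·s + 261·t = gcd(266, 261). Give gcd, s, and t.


Euclidean algorithm on (266, 261) — divide until remainder is 0:
  266 = 1 · 261 + 5
  261 = 52 · 5 + 1
  5 = 5 · 1 + 0
gcd(266, 261) = 1.
Track Bezout coefficients alongside the remainders: start with r₀ = 266 = a·1 + b·0 (s = 1, t = 0) and r₁ = 261 = a·0 + b·1 (s = 0, t = 1); each new remainder r_{k+1} = r_{k-1} − q_k·r_k inherits s_{k+1} = s_{k-1} − q_k·s_k, t_{k+1} = t_{k-1} − q_k·t_k, so r_k = a·s_k + b·t_k at every step:
  q = 1: r = 5, s = 1 − 1·0 = 1, t = 0 − 1·1 = -1  (check: 266·1 + 261·(-1) = 5)
  q = 52: r = 1, s = 0 − 52·1 = -52, t = 1 − 52·(-1) = 53  (check: 266·(-52) + 261·53 = 1)
The row with r = 1 (the gcd) gives the Bezout coefficients s = -52, t = 53.
Result: 266 · (-52) + 261 · (53) = 1.

gcd(266, 261) = 1; s = -52, t = 53 (check: 266·(-52) + 261·53 = 1).


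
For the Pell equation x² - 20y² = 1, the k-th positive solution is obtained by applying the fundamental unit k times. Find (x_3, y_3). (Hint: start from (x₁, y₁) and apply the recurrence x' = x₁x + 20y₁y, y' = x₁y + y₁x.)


Step 1: Find the fundamental solution (x₁, y₁) of x² - 20y² = 1.
  Expand √20 as a continued fraction. a₀ = ⌊√20⌋ = 4; iterate m_{k+1} = d_k·a_k − m_k, d_{k+1} = (20 − m_{k+1}²)/d_k, a_{k+1} = ⌊(a₀ + m_{k+1})/d_{k+1}⌋ (starting m₀ = 0, d₀ = 1), with convergents p_k = a_k·p_{k-1} + p_{k-2}, q_k = a_k·q_{k-1} + q_{k-2} (p₋₁ = 1, q₋₁ = 0):
  k = 0: a₀ = 4; p₀/q₀ = 4/1; p₀² − 20·q₀² = 16 − 20 = -4.
  k = 1: m = 4, d = 4, a = ⌊(4 + 4)/4⌋ = 2; p/q = (2·4 + 1)/(2·1 + 0) = 9/2; p² − 20·q² = 81 − 80 = 1.
  The first convergent with p² − 20·q² = 1 gives the fundamental solution (x₁, y₁) = (9, 2).
Step 2: Apply the recurrence (x_{n+1}, y_{n+1}) = (x₁x_n + 20y₁y_n, x₁y_n + y₁x_n) repeatedly.
  From (x_1, y_1) = (9, 2): x_2 = 9·9 + 20·2·2 = 161; y_2 = 9·2 + 2·9 = 36.
  From (x_2, y_2) = (161, 36): x_3 = 9·161 + 20·2·36 = 2889; y_3 = 9·36 + 2·161 = 646.
Step 3: Verify x_3² - 20·y_3² = 8346321 - 8346320 = 1 (should be 1). ✓

(x_1, y_1) = (9, 2); (x_3, y_3) = (2889, 646).


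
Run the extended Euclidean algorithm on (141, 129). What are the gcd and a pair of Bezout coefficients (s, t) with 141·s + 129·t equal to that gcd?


Euclidean algorithm on (141, 129) — divide until remainder is 0:
  141 = 1 · 129 + 12
  129 = 10 · 12 + 9
  12 = 1 · 9 + 3
  9 = 3 · 3 + 0
gcd(141, 129) = 3.
Track Bezout coefficients alongside the remainders: start with r₀ = 141 = a·1 + b·0 (s = 1, t = 0) and r₁ = 129 = a·0 + b·1 (s = 0, t = 1); each new remainder r_{k+1} = r_{k-1} − q_k·r_k inherits s_{k+1} = s_{k-1} − q_k·s_k, t_{k+1} = t_{k-1} − q_k·t_k, so r_k = a·s_k + b·t_k at every step:
  q = 1: r = 12, s = 1 − 1·0 = 1, t = 0 − 1·1 = -1  (check: 141·1 + 129·(-1) = 12)
  q = 10: r = 9, s = 0 − 10·1 = -10, t = 1 − 10·(-1) = 11  (check: 141·(-10) + 129·11 = 9)
  q = 1: r = 3, s = 1 − 1·(-10) = 11, t = -1 − 1·11 = -12  (check: 141·11 + 129·(-12) = 3)
The row with r = 3 (the gcd) gives the Bezout coefficients s = 11, t = -12.
Result: 141 · (11) + 129 · (-12) = 3.

gcd(141, 129) = 3; s = 11, t = -12 (check: 141·11 + 129·(-12) = 3).
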